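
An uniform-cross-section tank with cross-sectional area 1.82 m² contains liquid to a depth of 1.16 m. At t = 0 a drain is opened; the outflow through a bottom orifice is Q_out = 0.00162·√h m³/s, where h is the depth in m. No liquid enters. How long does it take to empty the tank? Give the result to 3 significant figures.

With no inflow, A dh/dt = −0.00162 √h.
∫ h^(−1/2) dh = −(0.00162/A) ∫ dt, giving 2√h = 2√h₀ − (0.00162/A) t.
Tank is empty when √h = 0: t_empty = 2A√h₀/0.00162.
t_empty = 2·1.82·√1.16/0.00162 = 3.6400·1.0770/0.00162 = 2420.0 s.

2420 s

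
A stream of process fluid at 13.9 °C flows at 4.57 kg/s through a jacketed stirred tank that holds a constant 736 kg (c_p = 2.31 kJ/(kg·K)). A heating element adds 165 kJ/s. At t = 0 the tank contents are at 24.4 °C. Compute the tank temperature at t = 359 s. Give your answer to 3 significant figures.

29.0 °C

First-law balance (no shaft work): M c_p dT/dt = ṁ c_p (T_in − T) + 165.
Rearrange: dT/dt = (T_ss − T)/τ with τ = M/ṁ = 161.05 s and T_ss = T_in + Q̇/(ṁ c_p) = 29.530 °C.
Solution: T(t) = T_ss + (T₀ − T_ss) e^(−t/τ).
T(359) = 29.530 + (-5.1299)·e^(−359/161.05) = 29.530 + (-5.1299)·0.10762 = 28.978 °C.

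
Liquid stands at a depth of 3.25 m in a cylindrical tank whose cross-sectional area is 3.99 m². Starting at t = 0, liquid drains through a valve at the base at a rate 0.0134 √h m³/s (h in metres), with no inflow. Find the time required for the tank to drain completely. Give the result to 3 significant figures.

1070 s

Unsteady balance on liquid volume: A dh/dt = −0.0134 √h.
Separate and integrate: 2(√h − √h₀) = −(0.0134/A) t.
Tank is empty when √h = 0: t_empty = 2A√h₀/0.0134.
t_empty = 2·3.99·√3.25/0.0134 = 7.9800·1.8028/0.0134 = 1073.6 s.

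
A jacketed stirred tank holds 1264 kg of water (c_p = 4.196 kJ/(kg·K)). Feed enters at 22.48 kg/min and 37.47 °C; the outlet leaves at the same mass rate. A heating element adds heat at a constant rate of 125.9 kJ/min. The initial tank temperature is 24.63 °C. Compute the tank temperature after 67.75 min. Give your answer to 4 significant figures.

Unsteady energy balance on the tank contents: M c_p dT/dt = ṁ c_p (T_in − T) + 125.9.
Rearrange: dT/dt = (T_ss − T)/τ with τ = M/ṁ = 56.2278 min and T_ss = T_in + Q̇/(ṁ c_p) = 38.8047 °C.
T approaches T_ss exponentially: T(t) = T_ss + (T₀ − T_ss) e^(−t/τ).
T(67.75) = 38.8047 + (-14.1747)·e^(−67.75/56.2278) = 38.8047 + (-14.1747)·0.299716 = 34.5563 °C.

34.56 °C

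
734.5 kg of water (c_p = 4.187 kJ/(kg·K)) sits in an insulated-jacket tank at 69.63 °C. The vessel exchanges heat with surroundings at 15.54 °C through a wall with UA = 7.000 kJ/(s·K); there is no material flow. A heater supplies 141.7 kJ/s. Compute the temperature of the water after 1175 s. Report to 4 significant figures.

38.12 °C

Energy balance: M c_p dT/dt = −UA(T − T_amb) + Q̇.
dT/dt = (T_ss − T)/τ with T_ss = T_amb + Q̇/UA = 15.54 + 141.7/7.000 = 35.7829 °C, τ = M c_p/UA = 734.5·4.187/7.000 = 439.336 s.
This is linear first-order; T(t) = T_ss + (T₀ − T_ss) e^(−t/τ).
T(1175) = 35.7829 + (33.8471)·0.0689419 = 38.1163 °C.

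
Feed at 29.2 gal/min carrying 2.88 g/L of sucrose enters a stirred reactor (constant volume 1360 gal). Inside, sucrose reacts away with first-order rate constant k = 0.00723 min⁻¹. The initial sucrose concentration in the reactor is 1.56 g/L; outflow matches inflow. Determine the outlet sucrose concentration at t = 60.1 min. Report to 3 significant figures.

Species balance: V dC/dt = Q C_in − Q C − k V C.
dC/dt = (Q/V) C_in − (Q/V + k) C; effective rate a = Q/V + k = 0.021471 + 0.00723 = 0.028701 min⁻¹.
C_ss = Q C_in/(Q + kV) = 2.1545 g/L; C(t) = C_ss + (C₀ − C_ss) e^(−a t).
C(60.1) = 2.1545 + (-0.59450)·e^(−0.028701·60.1) = 2.1545 + (-0.59450)·0.17819 = 2.0486 g/L.

2.05 g/L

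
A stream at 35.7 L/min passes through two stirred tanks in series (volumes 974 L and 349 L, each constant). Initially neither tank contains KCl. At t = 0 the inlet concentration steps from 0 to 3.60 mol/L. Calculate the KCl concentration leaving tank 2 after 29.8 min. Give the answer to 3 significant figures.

Time constants: τᵢ = Vᵢ/Q for each well-mixed tank.
τ₁ = 974/35.7 = 27.283 min; τ₂ = 349/35.7 = 9.7759 min.
Solving the cascade with C₁(0)=C₂(0)=0 gives C₂(t) = C_in[1 − (τ₁ e^(−t/τ₁) − τ₂ e^(−t/τ₂))/(τ₁ − τ₂)].
At t = 29.8: e^(−t/τ₁) = 0.33546, e^(−t/τ₂) = 0.047439.
C₂ = 3.60·[1 − (27.283·0.33546 − 9.7759·0.047439)/(17.507)] = 3.60·0.50371 = 1.8134 mol/L.

1.81 mol/L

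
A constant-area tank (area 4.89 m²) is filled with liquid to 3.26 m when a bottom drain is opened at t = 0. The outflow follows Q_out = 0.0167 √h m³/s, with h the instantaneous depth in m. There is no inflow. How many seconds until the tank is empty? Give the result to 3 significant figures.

1060 s

A dh/dt = −Q_out = −0.0167 √h.
∫ h^(−1/2) dh = −(0.0167/A) ∫ dt, giving 2√h = 2√h₀ − (0.0167/A) t.
Set h = 0: 2√h₀ = (0.0167/A) t_empty ⇒ t_empty = 2A√h₀/0.0167.
t_empty = 2·4.89·√3.26/0.0167 = 9.7800·1.8055/0.0167 = 1057.4 s.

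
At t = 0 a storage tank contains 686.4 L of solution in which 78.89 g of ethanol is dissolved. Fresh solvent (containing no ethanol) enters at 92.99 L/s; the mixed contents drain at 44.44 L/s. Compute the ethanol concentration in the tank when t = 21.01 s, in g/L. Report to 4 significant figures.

0.02009 g/L

Total volume: dV/dt = Q_in − Q_out = 48.5500 L/s, so V(t) = 686.4 + 48.5500 t and V(21.01) = 1706.44 L.
Species balance (pure solvent in): dm/dt = −Q_out · m/V(t).
dm/m = −Q_out dt/(V₀ + 48.5500 t); integrating gives ln(m/m₀) = −(Q_out/(Q_in−Q_out)) ln(V/V₀).
m = m₀ (V₀/V)^(Q_out/(Q_in−Q_out)) = 78.89 × (686.4/1706.44)^(0.915345) = 34.2761 g.
C = m/V = 34.2761/1706.44 = 0.0200864 g/L.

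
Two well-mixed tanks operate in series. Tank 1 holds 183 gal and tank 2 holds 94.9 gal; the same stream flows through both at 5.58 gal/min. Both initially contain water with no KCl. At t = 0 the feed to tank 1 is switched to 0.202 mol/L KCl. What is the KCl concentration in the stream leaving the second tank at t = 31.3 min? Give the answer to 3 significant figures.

0.0750 mol/L

Time constants: τᵢ = Vᵢ/Q for each well-mixed tank.
τ₁ = 183/5.58 = 32.796 min; τ₂ = 94.9/5.58 = 17.007 min.
Solving the cascade with C₁(0)=C₂(0)=0 gives C₂(t) = C_in[1 − (τ₁ e^(−t/τ₁) − τ₂ e^(−t/τ₂))/(τ₁ − τ₂)].
At t = 31.3: e^(−t/τ₁) = 0.38505, e^(−t/τ₂) = 0.15875.
C₂ = 0.202·[1 − (32.796·0.38505 − 17.007·0.15875)/(15.789)] = 0.202·0.37120 = 0.074982 mol/L.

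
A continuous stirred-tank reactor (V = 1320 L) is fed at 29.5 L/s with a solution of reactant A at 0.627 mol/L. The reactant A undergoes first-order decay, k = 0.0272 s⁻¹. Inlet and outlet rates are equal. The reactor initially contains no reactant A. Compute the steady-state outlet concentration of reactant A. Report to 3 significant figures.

0.283 mol/L

V dC/dt = Q(C_in − C) − k V C.
Steady state (dC/dt = 0): C_ss = Q C_in/(Q + kV) = C_in/(1 + kV/Q).
C_ss = 29.5·0.627/(29.5 + 0.0272·1320) = 18.497/65.404 = 0.28280 mol/L.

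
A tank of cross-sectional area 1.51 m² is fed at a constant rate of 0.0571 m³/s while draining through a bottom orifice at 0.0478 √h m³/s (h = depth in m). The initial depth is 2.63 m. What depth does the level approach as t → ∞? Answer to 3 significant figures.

1.43 m

A dh/dt = Q_in − 0.0478 √h. Steady state requires inflow = outflow:
Q_in = 0.0478 √h_ss ⇒ √h_ss = 0.0571/0.0478 = 1.1946.
h_ss = 1.1946² = 1.4270 m. (Since h₀ = 2.63 m > h_ss, the level will fall toward this value.)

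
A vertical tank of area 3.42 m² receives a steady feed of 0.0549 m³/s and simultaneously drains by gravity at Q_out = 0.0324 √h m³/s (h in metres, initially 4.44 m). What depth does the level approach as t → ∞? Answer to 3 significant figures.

Level balance: A dh/dt = 0.0549 − 0.0324 √h. Setting dh/dt = 0:
Q_in = 0.0324 √h_ss ⇒ √h_ss = 0.0549/0.0324 = 1.6944.
h_ss = 1.6944² = 2.8711 m. (Since h₀ = 4.44 m > h_ss, the level will fall toward this value.)

2.87 m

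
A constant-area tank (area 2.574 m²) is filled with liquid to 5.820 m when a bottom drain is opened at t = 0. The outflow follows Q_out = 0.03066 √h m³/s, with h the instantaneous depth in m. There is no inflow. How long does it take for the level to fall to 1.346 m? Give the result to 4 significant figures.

210.3 s

Mass balance (ρ constant): A dh/dt = −0.03066 √h.
∫ h^(−1/2) dh = −(0.03066/A) ∫ dt, giving 2√h = 2√h₀ − (0.03066/A) t.
t = 2A(√h₀ − √h)/0.03066 = 2·2.574·(√5.820 − √1.346)/0.03066
  = 5.14800 × (2.41247 − 1.16017) / 0.03066 = 210.268 s.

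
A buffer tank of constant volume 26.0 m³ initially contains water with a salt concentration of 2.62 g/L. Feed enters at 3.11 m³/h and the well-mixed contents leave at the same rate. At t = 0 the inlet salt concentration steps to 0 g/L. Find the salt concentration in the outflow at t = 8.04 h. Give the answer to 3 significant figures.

1.00 g/L

Species balance on the tank: V dC/dt = Q(C_in − C).
Rewrite as dC/dt + C/τ = C_in/τ, τ = V/Q = 8.3601 h.
Integrating: C(t) = C_in + (C₀ − C_in) e^(−t/τ).
C(8.04) = 0 + (2.62 − 0)·e^(−8.04/8.3601) = 0 + (2.6200)·0.38224 = 1.0015 g/L.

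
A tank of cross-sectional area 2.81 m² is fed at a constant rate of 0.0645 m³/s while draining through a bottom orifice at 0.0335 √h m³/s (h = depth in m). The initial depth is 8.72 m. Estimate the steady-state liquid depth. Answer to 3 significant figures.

Volume balance on the tank: A dh/dt = Q_in − 0.0335 √h. At steady state dh/dt = 0:
Q_in = 0.0335 √h_ss ⇒ √h_ss = 0.0645/0.0335 = 1.9254.
h_ss = 1.9254² = 3.7071 m. (Since h₀ = 8.72 m > h_ss, the level will fall toward this value.)

3.71 m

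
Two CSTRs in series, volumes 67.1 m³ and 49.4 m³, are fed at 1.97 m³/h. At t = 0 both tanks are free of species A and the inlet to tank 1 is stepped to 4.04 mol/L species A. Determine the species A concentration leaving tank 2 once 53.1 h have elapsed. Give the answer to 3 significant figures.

2.18 mol/L

Species balance on tank i: dCᵢ/dt = (Cᵢ₋₁ − Cᵢ)/τᵢ with τᵢ = Vᵢ/Q.
τ₁ = 67.1/1.97 = 34.061 h; τ₂ = 49.4/1.97 = 25.076 h.
Solving the cascade with C₁(0)=C₂(0)=0 gives C₂(t) = C_in[1 − (τ₁ e^(−t/τ₁) − τ₂ e^(−t/τ₂))/(τ₁ − τ₂)].
At t = 53.1: e^(−t/τ₁) = 0.21035, e^(−t/τ₂) = 0.12033.
C₂ = 4.04·[1 − (34.061·0.21035 − 25.076·0.12033)/(8.9848)] = 4.04·0.53839 = 2.1751 mol/L.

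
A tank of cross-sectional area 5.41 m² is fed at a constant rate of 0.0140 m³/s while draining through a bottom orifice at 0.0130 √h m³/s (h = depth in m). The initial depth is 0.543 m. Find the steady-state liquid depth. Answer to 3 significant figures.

1.16 m

Level balance: A dh/dt = 0.0140 − 0.0130 √h. Setting dh/dt = 0:
Q_in = 0.0130 √h_ss ⇒ √h_ss = 0.0140/0.0130 = 1.0769.
h_ss = 1.0769² = 1.1598 m. (Since h₀ = 0.543 m < h_ss, the level will rise toward this value.)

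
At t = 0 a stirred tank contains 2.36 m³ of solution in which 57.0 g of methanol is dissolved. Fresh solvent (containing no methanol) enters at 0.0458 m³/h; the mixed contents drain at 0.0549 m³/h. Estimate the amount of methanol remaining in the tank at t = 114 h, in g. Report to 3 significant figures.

1.73 g

Total volume: dV/dt = Q_in − Q_out = -0.0091000 m³/h, so V(t) = 2.36 − 0.0091000 t and V(114) = 1.3226 m³.
Species balance (pure solvent in): dm/dt = −Q_out · m/V(t).
Separate: dm/m = −Q_out dt/V(t) ⇒ ln(m/m₀) = −(Q_out/(Q_in−Q_out)) ln(V/V₀).
m = m₀ (V₀/V)^(Q_out/(Q_in−Q_out)) = 57.0 × (2.36/1.3226)^(-6.0330) = 1.7325 g.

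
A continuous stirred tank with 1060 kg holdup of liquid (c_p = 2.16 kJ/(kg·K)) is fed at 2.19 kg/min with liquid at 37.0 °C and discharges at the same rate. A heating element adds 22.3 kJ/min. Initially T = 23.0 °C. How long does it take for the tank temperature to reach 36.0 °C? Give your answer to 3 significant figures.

M c_p dT/dt = ṁ c_p (T_in − T) + Q̇.
τ = M/ṁ = 484.02 min; T_ss = T_in + Q̇/(ṁ c_p) = 41.714 °C.
T(t) = T_ss + (T₀ − T_ss) e^(−t/τ). Set T = 36.0:
e^(−t/τ) = (36.0 − 41.714)/(23.0 − 41.714) = 0.30534
t = −484.02 · ln(0.30534) = 574.21 min.

574 min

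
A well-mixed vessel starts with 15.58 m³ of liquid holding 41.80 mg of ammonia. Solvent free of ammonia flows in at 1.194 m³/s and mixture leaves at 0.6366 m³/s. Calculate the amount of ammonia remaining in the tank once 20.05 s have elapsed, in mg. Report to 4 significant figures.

22.54 mg

Total volume: dV/dt = Q_in − Q_out = 0.557400 m³/s, so V(t) = 15.58 + 0.557400 t and V(20.05) = 26.7559 m³.
No ammonia enters, so dm/dt = −Q_out · (m/V).
dm/m = −Q_out dt/(V₀ + 0.557400 t); integrating gives ln(m/m₀) = −(Q_out/(Q_in−Q_out)) ln(V/V₀).
m = m₀ (V₀/V)^(Q_out/(Q_in−Q_out)) = 41.80 × (15.58/26.7559)^(1.14209) = 22.5401 mg.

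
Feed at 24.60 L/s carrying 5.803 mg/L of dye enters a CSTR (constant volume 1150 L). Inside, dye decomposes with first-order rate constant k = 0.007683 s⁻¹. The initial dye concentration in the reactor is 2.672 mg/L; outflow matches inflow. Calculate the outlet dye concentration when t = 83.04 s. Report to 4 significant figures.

4.127 mg/L

V dC/dt = Q(C_in − C) − k V C.
This is linear with rate a = Q/V + k = 0.0290743 s⁻¹.
C_ss = Q C_in/(Q + kV) = 4.26953 mg/L; C(t) = C_ss + (C₀ − C_ss) e^(−a t).
C(83.04) = 4.26953 + (-1.59753)·e^(−0.0290743·83.04) = 4.26953 + (-1.59753)·0.0894272 = 4.12667 mg/L.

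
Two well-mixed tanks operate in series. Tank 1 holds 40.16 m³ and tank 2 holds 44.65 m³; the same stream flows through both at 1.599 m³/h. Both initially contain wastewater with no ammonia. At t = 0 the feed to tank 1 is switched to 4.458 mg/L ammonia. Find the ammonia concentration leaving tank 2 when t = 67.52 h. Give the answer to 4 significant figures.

3.219 mg/L

Each tank obeys Vᵢ dCᵢ/dt = Q(Cᵢ₋₁ − Cᵢ), so τᵢ = Vᵢ/Q.
τ₁ = 40.16/1.599 = 25.1157 h; τ₂ = 44.65/1.599 = 27.9237 h.
Solving the cascade with C₁(0)=C₂(0)=0 gives C₂(t) = C_in[1 − (τ₁ e^(−t/τ₁) − τ₂ e^(−t/τ₂))/(τ₁ − τ₂)].
At t = 67.52: e^(−t/τ₁) = 0.0679925, e^(−t/τ₂) = 0.0890981.
C₂ = 4.458·[1 − (25.1157·0.0679925 − 27.9237·0.0890981)/(-2.80801)] = 4.458·0.722126 = 3.21924 mg/L.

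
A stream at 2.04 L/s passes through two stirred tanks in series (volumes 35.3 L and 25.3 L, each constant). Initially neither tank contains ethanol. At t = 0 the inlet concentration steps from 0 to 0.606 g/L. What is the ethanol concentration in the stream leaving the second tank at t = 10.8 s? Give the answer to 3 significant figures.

0.102 g/L

Each tank obeys Vᵢ dCᵢ/dt = Q(Cᵢ₋₁ − Cᵢ), so τᵢ = Vᵢ/Q.
τ₁ = 35.3/2.04 = 17.304 s; τ₂ = 25.3/2.04 = 12.402 s.
Tank 1: C₁ = C_in(1 − e^(−t/τ₁)). Tank 2 (τ₁ ≠ τ₂): C₂ = C_in[1 − (τ₁ e^(−t/τ₁) − τ₂ e^(−t/τ₂))/(τ₁ − τ₂)].
At t = 10.8: e^(−t/τ₁) = 0.53572, e^(−t/τ₂) = 0.41860.
C₂ = 0.606·[1 − (17.304·0.53572 − 12.402·0.41860)/(4.9020)] = 0.606·0.16796 = 0.10178 g/L.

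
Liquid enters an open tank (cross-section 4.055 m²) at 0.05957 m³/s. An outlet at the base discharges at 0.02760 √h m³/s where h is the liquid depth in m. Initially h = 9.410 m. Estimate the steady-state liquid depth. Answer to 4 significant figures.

4.658 m

Level balance: A dh/dt = 0.05957 − 0.02760 √h. Setting dh/dt = 0:
Q_in = 0.02760 √h_ss ⇒ √h_ss = 0.05957/0.02760 = 2.15833.
h_ss = 2.15833² = 4.65840 m. (Since h₀ = 9.410 m > h_ss, the level will fall toward this value.)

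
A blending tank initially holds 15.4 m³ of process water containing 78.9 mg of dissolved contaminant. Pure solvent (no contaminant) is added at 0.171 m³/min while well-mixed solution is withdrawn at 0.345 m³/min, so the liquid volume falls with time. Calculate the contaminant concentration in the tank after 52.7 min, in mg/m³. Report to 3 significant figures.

Let m(t) be the amount of contaminant. Volume: V(t) = V₀ + (Q_in − Q_out) t = 15.4 − 0.17400 t; V(52.7) = 6.2302 m³.
Solute balance: dm/dt = 0 − Q_out C = −Q_out m/V(t).
dm/m = −Q_out dt/(V₀ − 0.17400 t); integrating gives ln(m/m₀) = −(Q_out/(Q_in−Q_out)) ln(V/V₀).
m = m₀ (V₀/V)^(Q_out/(Q_in−Q_out)) = 78.9 × (15.4/6.2302)^(-1.9828) = 13.116 mg.
C = m/V = 13.116/6.2302 = 2.1053 mg/m³.

2.11 mg/m³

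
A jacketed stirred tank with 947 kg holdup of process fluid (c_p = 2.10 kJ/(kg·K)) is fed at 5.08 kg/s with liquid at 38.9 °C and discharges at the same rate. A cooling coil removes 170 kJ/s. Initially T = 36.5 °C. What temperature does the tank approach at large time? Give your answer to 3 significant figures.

23.0 °C

M c_p dT/dt = ṁ c_p (T_in − T) − Q̇.
At steady state dT/dt = 0 ⇒ T_ss = T_in − Q̇/(ṁ c_p) = 38.9 − 170/(5.08·2.10) = 22.964 °C.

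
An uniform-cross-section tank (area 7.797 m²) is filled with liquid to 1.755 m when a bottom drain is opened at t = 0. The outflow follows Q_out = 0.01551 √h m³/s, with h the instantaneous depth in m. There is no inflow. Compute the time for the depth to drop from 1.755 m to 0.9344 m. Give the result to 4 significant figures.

With no inflow, A dh/dt = −0.01551 √h.
∫ h^(−1/2) dh = −(0.01551/A) ∫ dt, giving 2√h = 2√h₀ − (0.01551/A) t.
t = 2A(√h₀ − √h)/0.01551 = 2·7.797·(√1.755 − √0.9344)/0.01551
  = 15.5940 × (1.32476 − 0.966644) / 0.01551 = 360.060 s.

360.1 s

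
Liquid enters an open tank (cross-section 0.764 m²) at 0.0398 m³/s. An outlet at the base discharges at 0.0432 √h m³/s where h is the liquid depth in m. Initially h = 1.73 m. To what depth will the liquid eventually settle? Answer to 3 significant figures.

Level balance: A dh/dt = 0.0398 − 0.0432 √h. Setting dh/dt = 0:
Q_in = 0.0432 √h_ss ⇒ √h_ss = 0.0398/0.0432 = 0.92130.
h_ss = 0.92130² = 0.84879 m. (Since h₀ = 1.73 m > h_ss, the level will fall toward this value.)

0.849 m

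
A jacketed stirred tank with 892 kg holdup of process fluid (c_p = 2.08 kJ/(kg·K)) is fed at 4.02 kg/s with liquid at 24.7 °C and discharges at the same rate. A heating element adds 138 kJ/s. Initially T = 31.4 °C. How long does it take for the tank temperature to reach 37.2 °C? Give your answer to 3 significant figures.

199 s

Energy balance: M c_p dT/dt = ṁ c_p (T_in − T) + 138.
τ = M/ṁ = 221.89 s; T_ss = T_in + Q̇/(ṁ c_p) = 41.204 °C.
T(t) = T_ss + (T₀ − T_ss) e^(−t/τ). Set T = 37.2:
e^(−t/τ) = (37.2 − 41.204)/(31.4 − 41.204) = 0.40841
t = −221.89 · ln(0.40841) = 198.70 s.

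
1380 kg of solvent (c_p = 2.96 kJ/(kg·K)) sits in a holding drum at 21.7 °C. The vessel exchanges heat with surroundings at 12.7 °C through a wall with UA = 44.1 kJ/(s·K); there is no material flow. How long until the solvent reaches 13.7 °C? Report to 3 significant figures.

Unsteady energy balance on the tank contents: M c_p dT/dt = −UA(T − T_amb).
τ = M c_p/UA = 92.626 s; T_ss = T_amb = 12.700 °C.
T(t) = T_ss + (T₀ − T_ss)e^(−t/τ); set T = 13.7:
t = −τ ln[(T − T_ss)/(T₀ − T_ss)] = −92.626 · ln(0.11111) = 203.52 s.

204 s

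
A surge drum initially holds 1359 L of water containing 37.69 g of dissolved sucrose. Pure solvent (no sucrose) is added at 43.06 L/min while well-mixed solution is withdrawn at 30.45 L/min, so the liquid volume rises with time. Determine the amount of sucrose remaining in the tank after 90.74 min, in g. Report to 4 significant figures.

Total volume: dV/dt = Q_in − Q_out = 12.6100 L/min, so V(t) = 1359 + 12.6100 t and V(90.74) = 2503.23 L.
Species balance (pure solvent in): dm/dt = −Q_out · m/V(t).
dm/m = −Q_out dt/(V₀ + 12.6100 t); integrating gives ln(m/m₀) = −(Q_out/(Q_in−Q_out)) ln(V/V₀).
m = m₀ (V₀/V)^(Q_out/(Q_in−Q_out)) = 37.69 × (1359/2503.23)^(2.41475) = 8.62258 g.

8.623 g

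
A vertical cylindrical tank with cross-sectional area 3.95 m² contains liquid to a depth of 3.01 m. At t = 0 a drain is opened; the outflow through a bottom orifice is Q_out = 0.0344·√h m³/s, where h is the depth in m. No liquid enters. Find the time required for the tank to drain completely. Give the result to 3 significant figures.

398 s

With no inflow, A dh/dt = −0.0344 √h.
∫ h^(−1/2) dh = −(0.0344/A) ∫ dt, giving 2√h = 2√h₀ − (0.0344/A) t.
Set h = 0: 2√h₀ = (0.0344/A) t_empty ⇒ t_empty = 2A√h₀/0.0344.
t_empty = 2·3.95·√3.01/0.0344 = 7.9000·1.7349/0.0344 = 398.43 s.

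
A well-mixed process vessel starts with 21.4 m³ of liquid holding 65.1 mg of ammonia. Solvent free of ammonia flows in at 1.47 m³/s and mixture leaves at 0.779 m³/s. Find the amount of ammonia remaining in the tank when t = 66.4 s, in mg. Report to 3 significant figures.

17.9 mg

Total volume: dV/dt = Q_in − Q_out = 0.69100 m³/s, so V(t) = 21.4 + 0.69100 t and V(66.4) = 67.282 m³.
Species balance (pure solvent in): dm/dt = −Q_out · m/V(t).
Separate: dm/m = −Q_out dt/V(t) ⇒ ln(m/m₀) = −(Q_out/(Q_in−Q_out)) ln(V/V₀).
m = m₀ (V₀/V)^(Q_out/(Q_in−Q_out)) = 65.1 × (21.4/67.282)^(1.1274) = 17.895 mg.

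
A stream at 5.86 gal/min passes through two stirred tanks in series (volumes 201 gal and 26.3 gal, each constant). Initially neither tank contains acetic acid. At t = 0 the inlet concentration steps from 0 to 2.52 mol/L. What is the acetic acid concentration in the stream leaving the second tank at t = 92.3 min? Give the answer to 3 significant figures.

Each tank obeys Vᵢ dCᵢ/dt = Q(Cᵢ₋₁ − Cᵢ), so τᵢ = Vᵢ/Q.
τ₁ = 201/5.86 = 34.300 min; τ₂ = 26.3/5.86 = 4.4881 min.
Tank 1: C₁ = C_in(1 − e^(−t/τ₁)). Tank 2 (τ₁ ≠ τ₂): C₂ = C_in[1 − (τ₁ e^(−t/τ₁) − τ₂ e^(−t/τ₂))/(τ₁ − τ₂)].
At t = 92.3: e^(−t/τ₁) = 0.067817, e^(−t/τ₂) = 1.1707e-09.
C₂ = 2.52·[1 − (34.300·0.067817 − 4.4881·1.1707e-09)/(29.812)] = 2.52·0.92197 = 2.3234 mol/L.

2.32 mol/L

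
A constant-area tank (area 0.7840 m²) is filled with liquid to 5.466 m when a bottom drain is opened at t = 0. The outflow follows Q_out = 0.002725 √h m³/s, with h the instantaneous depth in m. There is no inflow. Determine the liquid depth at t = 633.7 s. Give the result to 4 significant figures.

1.529 m

Mass balance (ρ constant): A dh/dt = −0.002725 √h.
Separate and integrate: 2(√h − √h₀) = −(0.002725/A) t.
√h = √5.466 − 0.002725·633.7/(2·0.7840) = 2.33795 − 1.10130 = 1.23665.
h = 1.23665² = 1.52931 m.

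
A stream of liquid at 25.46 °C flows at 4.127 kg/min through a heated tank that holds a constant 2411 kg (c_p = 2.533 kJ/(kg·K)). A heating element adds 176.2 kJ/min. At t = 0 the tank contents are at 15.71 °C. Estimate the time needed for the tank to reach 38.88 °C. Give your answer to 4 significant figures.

Energy balance: M c_p dT/dt = ṁ c_p (T_in − T) + 176.2.
τ = M/ṁ = 584.202 min; T_ss = T_in + Q̇/(ṁ c_p) = 42.3153 °C.
T(t) = T_ss + (T₀ − T_ss) e^(−t/τ). Set T = 38.88:
e^(−t/τ) = (38.88 − 42.3153)/(15.71 − 42.3153) = 0.129121
t = −584.202 · ln(0.129121) = 1195.87 min.

1196 min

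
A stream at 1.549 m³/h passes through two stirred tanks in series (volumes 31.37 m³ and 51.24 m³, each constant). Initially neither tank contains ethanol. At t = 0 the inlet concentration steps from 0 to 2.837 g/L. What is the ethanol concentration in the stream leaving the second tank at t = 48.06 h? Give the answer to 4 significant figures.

1.543 g/L

Time constants: τᵢ = Vᵢ/Q for each well-mixed tank.
τ₁ = 31.37/1.549 = 20.2518 h; τ₂ = 51.24/1.549 = 33.0794 h.
Tank 1: C₁ = C_in(1 − e^(−t/τ₁)). Tank 2 (τ₁ ≠ τ₂): C₂ = C_in[1 − (τ₁ e^(−t/τ₁) − τ₂ e^(−t/τ₂))/(τ₁ − τ₂)].
At t = 48.06: e^(−t/τ₁) = 0.0931890, e^(−t/τ₂) = 0.233899.
C₂ = 2.837·[1 − (20.2518·0.0931890 − 33.0794·0.233899)/(-12.8276)] = 2.837·0.543955 = 1.54320 g/L.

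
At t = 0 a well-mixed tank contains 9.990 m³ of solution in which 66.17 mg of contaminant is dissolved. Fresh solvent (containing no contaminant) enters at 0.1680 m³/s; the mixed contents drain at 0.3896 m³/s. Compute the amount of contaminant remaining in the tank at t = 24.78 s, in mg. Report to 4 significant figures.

Total volume: dV/dt = Q_in − Q_out = -0.221600 m³/s, so V(t) = 9.990 − 0.221600 t and V(24.78) = 4.49875 m³.
Solute balance: dm/dt = 0 − Q_out C = −Q_out m/V(t).
dm/m = −Q_out dt/(V₀ − 0.221600 t); integrating gives ln(m/m₀) = −(Q_out/(Q_in−Q_out)) ln(V/V₀).
m = m₀ (V₀/V)^(Q_out/(Q_in−Q_out)) = 66.17 × (9.990/4.49875)^(-1.75812) = 16.2749 mg.

16.27 mg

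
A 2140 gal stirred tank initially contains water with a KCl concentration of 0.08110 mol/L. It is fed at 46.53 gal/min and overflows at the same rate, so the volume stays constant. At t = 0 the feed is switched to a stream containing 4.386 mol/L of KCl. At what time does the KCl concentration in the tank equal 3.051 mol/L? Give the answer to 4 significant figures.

Species balance on the tank: V dC/dt = Q(C_in − C), so τ = V/Q = 45.9918 min.
C(t) = C_in + (C₀ − C_in) e^(−t/τ). Set C = 3.051 and solve for t:
e^(−t/τ) = (C − C_in)/(C₀ − C_in) = (3.051 − 4.386)/(0.08110 − 4.386) = 0.310112
t = −τ ln(…) = 45.9918 × 1.17082 = 53.8483 min.

53.85 min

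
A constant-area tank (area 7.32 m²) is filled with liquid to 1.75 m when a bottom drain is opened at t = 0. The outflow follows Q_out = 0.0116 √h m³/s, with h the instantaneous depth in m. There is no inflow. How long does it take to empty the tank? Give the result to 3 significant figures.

1670 s

With no inflow, A dh/dt = −0.0116 √h.
Separate and integrate: 2(√h − √h₀) = −(0.0116/A) t.
Set h = 0: 2√h₀ = (0.0116/A) t_empty ⇒ t_empty = 2A√h₀/0.0116.
t_empty = 2·7.32·√1.75/0.0116 = 14.640·1.3229/0.0116 = 1669.6 s.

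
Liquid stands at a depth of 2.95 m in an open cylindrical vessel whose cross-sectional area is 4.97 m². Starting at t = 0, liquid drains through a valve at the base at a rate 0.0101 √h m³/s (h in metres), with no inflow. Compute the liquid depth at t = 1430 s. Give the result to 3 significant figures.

Mass balance (ρ constant): A dh/dt = −0.0101 √h.
This is separable: 2 d(√h)/dt = −0.0101/A, so √h = √h₀ − (0.0101/(2A)) t.
√h = √2.95 − 0.0101·1430/(2·4.97) = 1.7176 − 1.4530 = 0.26454.
h = 0.26454² = 0.069981 m.

0.0700 m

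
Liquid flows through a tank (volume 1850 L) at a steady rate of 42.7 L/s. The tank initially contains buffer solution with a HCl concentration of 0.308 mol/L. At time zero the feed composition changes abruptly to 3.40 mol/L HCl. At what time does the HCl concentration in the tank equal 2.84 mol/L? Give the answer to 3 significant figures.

Mass balance on the solute (V constant): V dC/dt = Q(C_in − C), so τ = V/Q = 43.326 s.
C(t) = C_in + (C₀ − C_in) e^(−t/τ). Set C = 2.84 and solve for t:
e^(−t/τ) = (C − C_in)/(C₀ − C_in) = (2.84 − 3.40)/(0.308 − 3.40) = 0.18111
t = −τ ln(…) = 43.326 × 1.7086 = 74.028 s.

74.0 s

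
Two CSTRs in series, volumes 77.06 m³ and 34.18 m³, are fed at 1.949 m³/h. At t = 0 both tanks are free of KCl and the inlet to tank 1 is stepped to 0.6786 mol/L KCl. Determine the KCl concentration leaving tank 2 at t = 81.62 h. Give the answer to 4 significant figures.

0.5290 mol/L

Time constants: τᵢ = Vᵢ/Q for each well-mixed tank.
τ₁ = 77.06/1.949 = 39.5382 h; τ₂ = 34.18/1.949 = 17.5372 h.
Solving the cascade with C₁(0)=C₂(0)=0 gives C₂(t) = C_in[1 − (τ₁ e^(−t/τ₁) − τ₂ e^(−t/τ₂))/(τ₁ − τ₂)].
At t = 81.62: e^(−t/τ₁) = 0.126903, e^(−t/τ₂) = 0.00952241.
C₂ = 0.6786·[1 − (39.5382·0.126903 − 17.5372·0.00952241)/(22.0010)] = 0.6786·0.779532 = 0.528990 mol/L.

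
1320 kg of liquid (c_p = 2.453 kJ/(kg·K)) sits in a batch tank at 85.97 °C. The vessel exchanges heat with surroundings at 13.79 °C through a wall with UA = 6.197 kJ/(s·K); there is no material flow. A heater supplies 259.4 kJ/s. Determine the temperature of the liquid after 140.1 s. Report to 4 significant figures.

78.84 °C

Lumped-capacitance energy balance: M c_p dT/dt = UA(T_amb − T) + Q̇.
dT/dt = (T_ss − T)/τ with T_ss = T_amb + Q̇/UA = 13.79 + 259.4/6.197 = 55.6490 °C, τ = M c_p/UA = 1320·2.453/6.197 = 522.504 s.
T approaches T_ss exponentially: T(t) = T_ss + (T₀ − T_ss) e^(−t/τ).
T(140.1) = 55.6490 + (30.3210)·0.764807 = 78.8387 °C.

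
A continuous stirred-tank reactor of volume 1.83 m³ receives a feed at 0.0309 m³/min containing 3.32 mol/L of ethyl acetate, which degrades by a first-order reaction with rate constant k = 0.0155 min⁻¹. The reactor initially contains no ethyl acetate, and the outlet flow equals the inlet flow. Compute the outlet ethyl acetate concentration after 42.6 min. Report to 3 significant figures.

Species balance: V dC/dt = Q C_in − Q C − k V C.
This is linear with rate a = Q/V + k = 0.032385 min⁻¹.
C_ss = Q C_in/(Q + kV) = 1.7310 mol/L; C(t) = C_ss + (C₀ − C_ss) e^(−a t).
C(42.6) = 1.7310 + (-1.7310)·e^(−0.032385·42.6) = 1.7310 + (-1.7310)·0.25168 = 1.2954 mol/L.

1.30 mol/L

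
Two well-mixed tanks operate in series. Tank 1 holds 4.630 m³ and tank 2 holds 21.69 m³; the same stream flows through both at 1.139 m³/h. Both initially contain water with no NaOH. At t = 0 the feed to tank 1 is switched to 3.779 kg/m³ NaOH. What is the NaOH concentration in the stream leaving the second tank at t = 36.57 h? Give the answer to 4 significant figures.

Species balance on tank i: dCᵢ/dt = (Cᵢ₋₁ − Cᵢ)/τᵢ with τᵢ = Vᵢ/Q.
τ₁ = 4.630/1.139 = 4.06497 h; τ₂ = 21.69/1.139 = 19.0430 h.
Solving the cascade with C₁(0)=C₂(0)=0 gives C₂(t) = C_in[1 − (τ₁ e^(−t/τ₁) − τ₂ e^(−t/τ₂))/(τ₁ − τ₂)].
At t = 36.57: e^(−t/τ₁) = 0.000123858, e^(−t/τ₂) = 0.146550.
C₂ = 3.779·[1 − (4.06497·0.000123858 − 19.0430·0.146550)/(-14.9781)] = 3.779·0.813711 = 3.07501 kg/m³.

3.075 kg/m³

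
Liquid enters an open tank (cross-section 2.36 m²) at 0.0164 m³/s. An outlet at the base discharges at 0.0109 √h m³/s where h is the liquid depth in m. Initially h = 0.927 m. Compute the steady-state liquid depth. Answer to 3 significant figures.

2.26 m

Level balance: A dh/dt = 0.0164 − 0.0109 √h. Setting dh/dt = 0:
Q_in = 0.0109 √h_ss ⇒ √h_ss = 0.0164/0.0109 = 1.5046.
h_ss = 1.5046² = 2.2638 m. (Since h₀ = 0.927 m < h_ss, the level will rise toward this value.)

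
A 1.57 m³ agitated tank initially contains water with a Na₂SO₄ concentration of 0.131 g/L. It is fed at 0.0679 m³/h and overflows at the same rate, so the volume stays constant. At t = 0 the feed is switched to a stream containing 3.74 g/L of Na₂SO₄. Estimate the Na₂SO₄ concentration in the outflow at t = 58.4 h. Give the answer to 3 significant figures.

3.45 g/L

Species balance on the tank: V dC/dt = Q(C_in − C).
Time constant τ = V/Q = 1.57/0.0679 = 23.122 h.
Integrating: C(t) = C_in + (C₀ − C_in) e^(−t/τ).
C(58.4) = 3.74 + (0.131 − 3.74)·e^(−58.4/23.122) = 3.74 + (-3.6090)·0.080002 = 3.4513 g/L.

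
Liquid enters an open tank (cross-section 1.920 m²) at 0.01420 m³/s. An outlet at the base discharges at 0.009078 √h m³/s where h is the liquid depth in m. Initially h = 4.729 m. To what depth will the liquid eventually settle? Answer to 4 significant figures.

A dh/dt = Q_in − 0.009078 √h. Steady state requires inflow = outflow:
Q_in = 0.009078 √h_ss ⇒ √h_ss = 0.01420/0.009078 = 1.56422.
h_ss = 1.56422² = 2.44679 m. (Since h₀ = 4.729 m > h_ss, the level will fall toward this value.)

2.447 m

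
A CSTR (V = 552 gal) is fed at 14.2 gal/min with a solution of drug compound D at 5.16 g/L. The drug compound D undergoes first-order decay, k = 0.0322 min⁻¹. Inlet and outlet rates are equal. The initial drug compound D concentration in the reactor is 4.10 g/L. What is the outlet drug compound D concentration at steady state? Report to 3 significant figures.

Accumulation = in − out − consumed: V dC/dt = Q C_in − Q C − k V C.
At steady state: 0 = Q C_in − (Q + kV) C_ss, so C_ss = Q C_in/(Q + kV).
C_ss = 14.2·5.16/(14.2 + 0.0322·552) = 73.272/31.974 = 2.2916 g/L.

2.29 g/L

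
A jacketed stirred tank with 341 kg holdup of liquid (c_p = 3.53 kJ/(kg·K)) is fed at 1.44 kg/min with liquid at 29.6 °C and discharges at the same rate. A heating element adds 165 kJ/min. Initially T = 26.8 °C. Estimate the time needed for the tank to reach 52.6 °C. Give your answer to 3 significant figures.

Heat balance on the well-mixed liquid: M c_p dT/dt = ṁ c_p (T_in − T) + 165.
τ = M/ṁ = 236.81 min; T_ss = T_in + Q̇/(ṁ c_p) = 62.060 °C.
T(t) = T_ss + (T₀ − T_ss) e^(−t/τ). Set T = 52.6:
e^(−t/τ) = (52.6 − 62.060)/(26.8 − 62.060) = 0.26829
t = −236.81 · ln(0.26829) = 311.56 min.

312 min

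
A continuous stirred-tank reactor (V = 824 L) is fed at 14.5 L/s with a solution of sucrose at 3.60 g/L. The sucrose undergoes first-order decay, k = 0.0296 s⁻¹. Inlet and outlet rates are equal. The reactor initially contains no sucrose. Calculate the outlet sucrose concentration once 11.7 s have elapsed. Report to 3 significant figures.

0.570 g/L

Accumulation = in − out − consumed: V dC/dt = Q C_in − Q C − k V C.
dC/dt = (Q/V) C_in − (Q/V + k) C; effective rate a = Q/V + k = 0.017597 + 0.0296 = 0.047197 s⁻¹.
C_ss = Q C_in/(Q + kV) = 1.3422 g/L; C(t) = C_ss + (C₀ − C_ss) e^(−a t).
C(11.7) = 1.3422 + (-1.3422)·e^(−0.047197·11.7) = 1.3422 + (-1.3422)·0.57568 = 0.56954 g/L.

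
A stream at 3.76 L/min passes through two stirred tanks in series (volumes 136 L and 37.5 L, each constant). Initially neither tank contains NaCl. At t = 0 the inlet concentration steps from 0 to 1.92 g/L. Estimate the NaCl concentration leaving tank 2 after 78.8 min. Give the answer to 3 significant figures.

Species balance on tank i: dCᵢ/dt = (Cᵢ₋₁ − Cᵢ)/τᵢ with τᵢ = Vᵢ/Q.
τ₁ = 136/3.76 = 36.170 min; τ₂ = 37.5/3.76 = 9.9734 min.
Solving the cascade with C₁(0)=C₂(0)=0 gives C₂(t) = C_in[1 − (τ₁ e^(−t/τ₁) − τ₂ e^(−t/τ₂))/(τ₁ − τ₂)].
At t = 78.8: e^(−t/τ₁) = 0.11320, e^(−t/τ₂) = 0.00037037.
C₂ = 1.92·[1 − (36.170·0.11320 − 9.9734·0.00037037)/(26.197)] = 1.92·0.84384 = 1.6202 g/L.

1.62 g/L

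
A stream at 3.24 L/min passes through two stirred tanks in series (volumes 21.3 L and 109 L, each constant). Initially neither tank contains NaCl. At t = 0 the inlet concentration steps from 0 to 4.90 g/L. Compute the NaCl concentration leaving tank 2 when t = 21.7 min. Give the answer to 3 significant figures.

1.75 g/L

Time constants: τᵢ = Vᵢ/Q for each well-mixed tank.
τ₁ = 21.3/3.24 = 6.5741 min; τ₂ = 109/3.24 = 33.642 min.
Solving the cascade with C₁(0)=C₂(0)=0 gives C₂(t) = C_in[1 − (τ₁ e^(−t/τ₁) − τ₂ e^(−t/τ₂))/(τ₁ − τ₂)].
At t = 21.7: e^(−t/τ₁) = 0.036852, e^(−t/τ₂) = 0.52465.
C₂ = 4.90·[1 − (6.5741·0.036852 − 33.642·0.52465)/(-27.068)] = 4.90·0.35688 = 1.7487 g/L.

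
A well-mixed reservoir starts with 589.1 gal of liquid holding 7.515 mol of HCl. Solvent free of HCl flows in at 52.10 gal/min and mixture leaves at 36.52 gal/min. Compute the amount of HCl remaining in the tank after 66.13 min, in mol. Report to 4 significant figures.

Total volume: dV/dt = Q_in − Q_out = 15.5800 gal/min, so V(t) = 589.1 + 15.5800 t and V(66.13) = 1619.41 gal.
Species balance (pure solvent in): dm/dt = −Q_out · m/V(t).
dm/m = −Q_out dt/(V₀ + 15.5800 t); integrating gives ln(m/m₀) = −(Q_out/(Q_in−Q_out)) ln(V/V₀).
m = m₀ (V₀/V)^(Q_out/(Q_in−Q_out)) = 7.515 × (589.1/1619.41)^(2.34403) = 0.702278 mol.

0.7023 mol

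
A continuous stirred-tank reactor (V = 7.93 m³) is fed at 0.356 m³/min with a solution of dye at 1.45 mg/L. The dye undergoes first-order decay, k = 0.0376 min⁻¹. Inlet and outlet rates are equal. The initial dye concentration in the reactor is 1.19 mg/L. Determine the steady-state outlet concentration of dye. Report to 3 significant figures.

Species balance: V dC/dt = Q C_in − Q C − k V C.
At steady state: 0 = Q C_in − (Q + kV) C_ss, so C_ss = Q C_in/(Q + kV).
C_ss = 0.356·1.45/(0.356 + 0.0376·7.93) = 0.51620/0.65417 = 0.78909 mg/L.

0.789 mg/L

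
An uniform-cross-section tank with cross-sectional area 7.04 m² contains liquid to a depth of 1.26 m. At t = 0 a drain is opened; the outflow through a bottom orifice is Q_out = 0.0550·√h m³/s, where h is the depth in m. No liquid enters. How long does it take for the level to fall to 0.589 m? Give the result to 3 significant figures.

90.9 s

A dh/dt = −Q_out = −0.0550 √h.
Separate and integrate: 2(√h − √h₀) = −(0.0550/A) t.
t = 2A(√h₀ − √h)/0.0550 = 2·7.04·(√1.26 − √0.589)/0.0550
  = 14.080 × (1.1225 − 0.76746) / 0.0550 = 90.889 s.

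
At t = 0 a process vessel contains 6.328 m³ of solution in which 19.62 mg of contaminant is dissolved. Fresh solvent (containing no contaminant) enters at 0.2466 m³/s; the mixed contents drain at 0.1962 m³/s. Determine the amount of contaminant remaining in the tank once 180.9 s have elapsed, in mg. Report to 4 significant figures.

Let m(t) be the amount of contaminant. Volume: V(t) = V₀ + (Q_in − Q_out) t = 6.328 + 0.0504000 t; V(180.9) = 15.4454 m³.
Solute balance: dm/dt = 0 − Q_out C = −Q_out m/V(t).
Separate: dm/m = −Q_out dt/V(t) ⇒ ln(m/m₀) = −(Q_out/(Q_in−Q_out)) ln(V/V₀).
m = m₀ (V₀/V)^(Q_out/(Q_in−Q_out)) = 19.62 × (6.328/15.4454)^(3.89286) = 0.608267 mg.

0.6083 mg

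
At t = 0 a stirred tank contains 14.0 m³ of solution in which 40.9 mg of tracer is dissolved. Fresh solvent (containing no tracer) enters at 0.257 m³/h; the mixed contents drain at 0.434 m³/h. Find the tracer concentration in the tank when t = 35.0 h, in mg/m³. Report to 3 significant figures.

Let m(t) be the amount of tracer. Volume: V(t) = V₀ + (Q_in − Q_out) t = 14.0 − 0.17700 t; V(35.0) = 7.8050 m³.
No tracer enters, so dm/dt = −Q_out · (m/V).
dm/m = −Q_out dt/(V₀ − 0.17700 t); integrating gives ln(m/m₀) = −(Q_out/(Q_in−Q_out)) ln(V/V₀).
m = m₀ (V₀/V)^(Q_out/(Q_in−Q_out)) = 40.9 × (14.0/7.8050)^(-2.4520) = 9.7616 mg.
C = m/V = 9.7616/7.8050 = 1.2507 mg/m³.

1.25 mg/m³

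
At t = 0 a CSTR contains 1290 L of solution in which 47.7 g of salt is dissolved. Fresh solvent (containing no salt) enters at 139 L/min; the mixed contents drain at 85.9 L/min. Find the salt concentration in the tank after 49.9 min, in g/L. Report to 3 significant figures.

0.00199 g/L

Let m(t) be the amount of salt. Volume: V(t) = V₀ + (Q_in − Q_out) t = 1290 + 53.100 t; V(49.9) = 3939.7 L.
Solute balance: dm/dt = 0 − Q_out C = −Q_out m/V(t).
Separate: dm/m = −Q_out dt/V(t) ⇒ ln(m/m₀) = −(Q_out/(Q_in−Q_out)) ln(V/V₀).
m = m₀ (V₀/V)^(Q_out/(Q_in−Q_out)) = 47.7 × (1290/3939.7)^(1.6177) = 7.8368 g.
C = m/V = 7.8368/3939.7 = 0.0019892 g/L.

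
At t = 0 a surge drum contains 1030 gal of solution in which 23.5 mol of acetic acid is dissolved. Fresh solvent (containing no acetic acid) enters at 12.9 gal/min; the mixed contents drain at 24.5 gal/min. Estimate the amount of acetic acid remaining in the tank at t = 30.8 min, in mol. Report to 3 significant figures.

Let m(t) be the amount of acetic acid. Volume: V(t) = V₀ + (Q_in − Q_out) t = 1030 − 11.600 t; V(30.8) = 672.72 gal.
No acetic acid enters, so dm/dt = −Q_out · (m/V).
Separate: dm/m = −Q_out dt/V(t) ⇒ ln(m/m₀) = −(Q_out/(Q_in−Q_out)) ln(V/V₀).
m = m₀ (V₀/V)^(Q_out/(Q_in−Q_out)) = 23.5 × (1030/672.72)^(-2.1121) = 9.5572 mol.

9.56 mol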